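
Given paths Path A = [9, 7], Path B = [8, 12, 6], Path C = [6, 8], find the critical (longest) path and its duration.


Path A: 9 + 7 = 16
Path B: 8 + 12 + 6 = 26
Path C: 6 + 8 = 14
Critical path = longest = max(16, 26, 14)
= 26 (Path B)


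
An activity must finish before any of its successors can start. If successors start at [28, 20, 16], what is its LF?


LF = min of all successor start times
Successors start at: [28, 20, 16]
LF = min(28, 20, 16)
= 16


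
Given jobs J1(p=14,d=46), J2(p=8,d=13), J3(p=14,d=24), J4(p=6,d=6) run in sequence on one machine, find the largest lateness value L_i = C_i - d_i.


Lateness per job (L = C - d):
  J1: C=14, d=46, L=-32
  J2: C=22, d=13, L=9
  J3: C=36, d=24, L=12
  J4: C=42, d=6, L=36
Lmax = max(-32, 9, 12, 36)
= 36


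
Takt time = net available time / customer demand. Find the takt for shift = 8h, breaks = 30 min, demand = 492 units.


Available = 8×60 - 30 = 450 min
Takt time = 450 / 492
= 0.91 min/unit


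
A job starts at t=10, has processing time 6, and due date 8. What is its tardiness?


Completion = start + processing = 10 + 6 = 16
Tardiness = max(0, C - d) = max(0, 16 - 8)
= max(0, 8)
= 8


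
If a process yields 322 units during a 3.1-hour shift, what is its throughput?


Throughput = units / time
= 322 / 3.1
= 103.9 units/hour


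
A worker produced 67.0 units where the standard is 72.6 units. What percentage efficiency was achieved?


Efficiency = (actual / standard) × 100
= (67.0 / 72.6) × 100
= 92.3%


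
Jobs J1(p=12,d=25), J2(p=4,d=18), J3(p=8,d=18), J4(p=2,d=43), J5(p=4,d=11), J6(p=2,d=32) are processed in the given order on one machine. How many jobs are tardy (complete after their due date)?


Completion vs due date:
  J1: C=12, d=25 → on time
  J2: C=16, d=18 → on time
  J3: C=24, d=18 → TARDY
  J4: C=26, d=43 → on time
  J5: C=30, d=11 → TARDY
  J6: C=32, d=32 → on time
Tardy jobs: J3, J5
Count = 2


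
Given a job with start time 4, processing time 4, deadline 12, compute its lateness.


Completion = 4 + 4 = 8
Lateness = C - d = 8 - 12
= -4


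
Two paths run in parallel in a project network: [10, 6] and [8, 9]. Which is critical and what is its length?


Path A: 10 + 6 = 16
Path B: 8 + 9 = 17
Critical path = longest = max(16, 17)
= 17 (Path B)


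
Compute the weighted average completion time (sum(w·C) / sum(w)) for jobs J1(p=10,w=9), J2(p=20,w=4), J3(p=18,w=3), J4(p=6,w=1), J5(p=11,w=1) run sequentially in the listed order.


Completion times:
  J1: C=10, w×C=9×10=90
  J2: C=30, w×C=4×30=120
  J3: C=48, w×C=3×48=144
  J4: C=54, w×C=1×54=54
  J5: C=65, w×C=1×65=65
Sum w×C = 473
Sum w = 18
Weighted avg = 473/18
= 26.28


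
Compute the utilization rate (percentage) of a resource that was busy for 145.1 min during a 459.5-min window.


Utilization = busy / total × 100
= 145.1 / 459.5 × 100
= 31.6%


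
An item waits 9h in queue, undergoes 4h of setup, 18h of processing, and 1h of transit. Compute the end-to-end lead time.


Lead time = queue + setup + processing + transit
= 9 + 4 + 18 + 1
= 32 hours


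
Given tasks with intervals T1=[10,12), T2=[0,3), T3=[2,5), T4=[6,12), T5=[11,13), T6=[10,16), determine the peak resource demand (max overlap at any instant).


Check each time point for overlaps:
  t=11: 4 tasks active (T1, T4, T5, T6)
Max concurrent = 4


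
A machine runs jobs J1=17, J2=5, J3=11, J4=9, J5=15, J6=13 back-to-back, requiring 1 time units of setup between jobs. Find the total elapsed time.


Makespan = Σ processing + (n-1) × setup
= (17 + 5 + 11 + 9 + 15 + 13) + (6-1)×1
= 70 + 5
= 75 time units


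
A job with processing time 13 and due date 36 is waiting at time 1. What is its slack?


Slack = due - current_time - processing
= 36 - 1 - 13
= 22


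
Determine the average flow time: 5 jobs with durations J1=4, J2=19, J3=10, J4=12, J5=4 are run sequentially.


Completion times:
  J1: completes at 4
  J2: completes at 23
  J3: completes at 33
  J4: completes at 45
  J5: completes at 49
Sum = 154
Average = 154/5
= 30.80


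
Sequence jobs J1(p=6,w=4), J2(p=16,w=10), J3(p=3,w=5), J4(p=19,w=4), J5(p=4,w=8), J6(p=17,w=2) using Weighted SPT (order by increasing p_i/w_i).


WSPT (Smith's rule): sort by p/w ascending
  J5: p/w = 4/8 = 0.500
  J3: p/w = 3/5 = 0.600
  J1: p/w = 6/4 = 1.500
  J2: p/w = 16/10 = 1.600
  J4: p/w = 19/4 = 4.750
  J6: p/w = 17/2 = 8.500
Order: J5 → J3 → J1 → J2 → J4 → J6


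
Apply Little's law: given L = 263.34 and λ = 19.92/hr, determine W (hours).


Little's law: L = λW → W = L / λ
= 263.34 / 19.92
= 13.22 hours


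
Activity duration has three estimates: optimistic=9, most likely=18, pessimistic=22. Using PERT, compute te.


te = (o + 4m + p) / 6
= (9 + 4×18 + 22) / 6
= (9 + 72 + 22) / 6
= 103 / 6
= 17.17


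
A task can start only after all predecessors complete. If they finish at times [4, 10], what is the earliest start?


ES = max of all predecessor completion times
Predecessors: [4, 10]
ES = max(4, 10)
= 10


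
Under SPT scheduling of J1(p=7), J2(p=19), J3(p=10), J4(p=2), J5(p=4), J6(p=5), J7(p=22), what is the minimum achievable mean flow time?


SPT order: J4 → J5 → J6 → J1 → J3 → J2 → J7
Completion times:
  J4: C=2
  J5: C=6
  J6: C=11
  J1: C=18
  J3: C=28
  J2: C=47
  J7: C=69
Sum = 181, n = 7
Mean flow = 181/7
= 25.86


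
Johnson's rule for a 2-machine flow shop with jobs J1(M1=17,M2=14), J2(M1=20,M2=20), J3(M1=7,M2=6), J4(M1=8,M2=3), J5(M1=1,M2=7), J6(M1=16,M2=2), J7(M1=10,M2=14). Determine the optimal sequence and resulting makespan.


Johnson's rule:
Group 1 (M1≤M2, sort by M1): ['J5', 'J7', 'J2']
Group 2 (M1>M2, sort desc M2): ['J1', 'J3', 'J4', 'J6']
Sequence: J5 → J7 → J2 → J1 → J3 → J4 → J6
Makespan calculation:
  J5: M1 done=1, M2 done=8
  J7: M1 done=11, M2 done=25
  J2: M1 done=31, M2 done=51
  J1: M1 done=48, M2 done=65
  J3: M1 done=55, M2 done=71
  J4: M1 done=63, M2 done=74
  J6: M1 done=79, M2 done=81
= Sequence: J5 → J7 → J2 → J1 → J3 → J4 → J6, Makespan: 81


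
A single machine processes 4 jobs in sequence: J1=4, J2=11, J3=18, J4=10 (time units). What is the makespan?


Sequential makespan: sum all processing times
= 4 + 11 + 18 + 10
= 43 time units


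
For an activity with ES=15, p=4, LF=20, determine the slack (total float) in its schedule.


EF = ES + duration = 15 + 4 = 19
LS = LF - duration = 20 - 4 = 16
Total Float = LF - EF = 20 - 19
(or LS - ES = 16 - 15)
= 1


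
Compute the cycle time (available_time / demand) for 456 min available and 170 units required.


Cycle time = available time / demand
= 456 / 170
= 2.68 min/unit


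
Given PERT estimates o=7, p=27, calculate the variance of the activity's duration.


σ² = ((p - o) / 6)² = (p - o)² / 36
= (27 - 7)² / 36
= 20² / 36
= 400 / 36
= 11.1111


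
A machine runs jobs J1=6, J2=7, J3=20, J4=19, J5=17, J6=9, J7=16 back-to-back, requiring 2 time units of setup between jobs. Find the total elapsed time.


Makespan = Σ processing + (n-1) × setup
= (6 + 7 + 20 + 19 + 17 + 9 + 16) + (7-1)×2
= 94 + 12
= 106 time units


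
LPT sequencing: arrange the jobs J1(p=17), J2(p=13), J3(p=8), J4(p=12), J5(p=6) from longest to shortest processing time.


LPT: sort by longest processing time first
  J1: p=17
  J2: p=13
  J4: p=12
  J3: p=8
  J5: p=6
Order: J1 → J2 → J4 → J3 → J5


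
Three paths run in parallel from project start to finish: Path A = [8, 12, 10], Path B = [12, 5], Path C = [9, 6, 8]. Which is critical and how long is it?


Path A: 8 + 12 + 10 = 30
Path B: 12 + 5 = 17
Path C: 9 + 6 + 8 = 23
Critical path = longest = max(30, 17, 23)
= 30 (Path A)


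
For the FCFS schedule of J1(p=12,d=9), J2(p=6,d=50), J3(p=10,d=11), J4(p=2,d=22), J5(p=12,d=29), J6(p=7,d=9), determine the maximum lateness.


Lateness per job (L = C - d):
  J1: C=12, d=9, L=3
  J2: C=18, d=50, L=-32
  J3: C=28, d=11, L=17
  J4: C=30, d=22, L=8
  J5: C=42, d=29, L=13
  J6: C=49, d=9, L=40
Lmax = max(3, -32, 17, 8, 13, 40)
= 40


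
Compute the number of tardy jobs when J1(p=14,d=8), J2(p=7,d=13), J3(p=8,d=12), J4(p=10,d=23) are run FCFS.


Completion vs due date:
  J1: C=14, d=8 → TARDY
  J2: C=21, d=13 → TARDY
  J3: C=29, d=12 → TARDY
  J4: C=39, d=23 → TARDY
Tardy jobs: J1, J2, J3, J4
Count = 4


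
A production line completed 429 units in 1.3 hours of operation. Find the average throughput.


Throughput = units / time
= 429 / 1.3
= 330.0 units/hour


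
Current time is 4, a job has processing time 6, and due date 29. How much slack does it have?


Slack = due - current_time - processing
= 29 - 4 - 6
= 19


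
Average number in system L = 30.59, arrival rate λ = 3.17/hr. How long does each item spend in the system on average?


Little's law: L = λW → W = L / λ
= 30.59 / 3.17
= 9.65 hours


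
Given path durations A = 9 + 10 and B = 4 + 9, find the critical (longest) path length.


Path A: 9 + 10 = 19
Path B: 4 + 9 = 13
Critical path = longest = max(19, 13)
= 19 (Path A)


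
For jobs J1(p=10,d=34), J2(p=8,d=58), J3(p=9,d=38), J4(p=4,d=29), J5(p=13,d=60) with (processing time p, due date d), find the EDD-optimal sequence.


EDD: sort by earliest due date
  J4: d=29, p=4
  J1: d=34, p=10
  J3: d=38, p=9
  J2: d=58, p=8
  J5: d=60, p=13
Order: J4 → J1 → J3 → J2 → J5


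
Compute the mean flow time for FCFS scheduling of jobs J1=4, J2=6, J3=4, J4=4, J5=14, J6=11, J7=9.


Completion times:
  J1: completes at 4
  J2: completes at 10
  J3: completes at 14
  J4: completes at 18
  J5: completes at 32
  J6: completes at 43
  J7: completes at 52
Sum = 173
Average = 173/7
= 24.71


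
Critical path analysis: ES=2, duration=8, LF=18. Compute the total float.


EF = ES + duration = 2 + 8 = 10
LS = LF - duration = 18 - 8 = 10
Total Float = LF - EF = 18 - 10
(or LS - ES = 10 - 2)
= 8


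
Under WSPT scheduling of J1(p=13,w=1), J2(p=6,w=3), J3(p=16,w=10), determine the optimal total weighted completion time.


WSPT order (by p/w): J3 → J2 → J1
  J3: C=16, w·C=10×16=160
  J2: C=22, w·C=3×22=66
  J1: C=35, w·C=1×35=35
Σ w·C = 261
= 261


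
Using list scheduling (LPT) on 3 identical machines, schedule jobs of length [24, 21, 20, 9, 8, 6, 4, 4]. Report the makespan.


Jobs (LPT sorted): [24, 21, 20, 9, 8, 6, 4, 4]
Machines: 3
  J=24 → Machine 1 (load: 0+24=24)
  J=21 → Machine 2 (load: 0+21=21)
  J=20 → Machine 3 (load: 0+20=20)
  J=9 → Machine 3 (load: 20+9=29)
  J=8 → Machine 2 (load: 21+8=29)
  J=6 → Machine 1 (load: 24+6=30)
  J=4 → Machine 2 (load: 29+4=33)
  J=4 → Machine 3 (load: 29+4=33)
Machine loads: [30, 33, 33]
Makespan = max = 33 time units


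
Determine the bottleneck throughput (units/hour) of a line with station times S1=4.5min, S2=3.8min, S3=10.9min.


Bottleneck = longest station time
Station times: [4.5, 3.8, 10.9]
Max = 10.9 min
Rate = 60 / 10.9
= 5.50 units/hour (bottleneck: 10.9min)


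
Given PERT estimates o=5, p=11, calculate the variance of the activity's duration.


σ² = ((p - o) / 6)² = (p - o)² / 36
= (11 - 5)² / 36
= 6² / 36
= 36 / 36
= 1.0000


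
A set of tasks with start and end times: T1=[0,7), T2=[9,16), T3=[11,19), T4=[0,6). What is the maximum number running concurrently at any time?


Check each time point for overlaps:
  t=0: 2 tasks active (T1, T4)
Max concurrent = 2


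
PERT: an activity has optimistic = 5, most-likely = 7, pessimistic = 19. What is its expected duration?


te = (o + 4m + p) / 6
= (5 + 4×7 + 19) / 6
= (5 + 28 + 19) / 6
= 52 / 6
= 8.67


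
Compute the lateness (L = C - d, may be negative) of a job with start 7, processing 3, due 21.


Completion = 7 + 3 = 10
Lateness = C - d = 10 - 21
= -11


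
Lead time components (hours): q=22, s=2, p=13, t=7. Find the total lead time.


Lead time = queue + setup + processing + transit
= 22 + 2 + 13 + 7
= 44 hours


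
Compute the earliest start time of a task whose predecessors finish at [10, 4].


ES = max of all predecessor completion times
Predecessors: [10, 4]
ES = max(10, 4)
= 10


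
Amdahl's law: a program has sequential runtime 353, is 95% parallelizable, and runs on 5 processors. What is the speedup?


Amdahl's law: T_p = T × ((1-p) + p/N)
= 353 × ((1-0.95) + 0.95/5)
= 353 × (0.05 + 0.1900)
= 353 × 0.2400
= 84.72
Speedup = 353/84.72
= 4.17×


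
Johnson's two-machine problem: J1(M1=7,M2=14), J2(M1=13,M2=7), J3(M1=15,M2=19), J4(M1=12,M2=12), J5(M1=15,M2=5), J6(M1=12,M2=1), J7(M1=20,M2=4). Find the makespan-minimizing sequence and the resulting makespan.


Johnson's rule:
Group 1 (M1≤M2, sort by M1): ['J1', 'J4', 'J3']
Group 2 (M1>M2, sort desc M2): ['J2', 'J5', 'J7', 'J6']
Sequence: J1 → J4 → J3 → J2 → J5 → J7 → J6
Makespan calculation:
  J1: M1 done=7, M2 done=21
  J4: M1 done=19, M2 done=33
  J3: M1 done=34, M2 done=53
  J2: M1 done=47, M2 done=60
  J5: M1 done=62, M2 done=67
  J7: M1 done=82, M2 done=86
  J6: M1 done=94, M2 done=95
= Sequence: J1 → J4 → J3 → J2 → J5 → J7 → J6, Makespan: 95


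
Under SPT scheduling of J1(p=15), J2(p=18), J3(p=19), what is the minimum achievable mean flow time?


SPT order: J1 → J2 → J3
Completion times:
  J1: C=15
  J2: C=33
  J3: C=52
Sum = 100, n = 3
Mean flow = 100/3
= 33.33


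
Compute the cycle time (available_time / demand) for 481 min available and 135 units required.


Cycle time = available time / demand
= 481 / 135
= 3.56 min/unit


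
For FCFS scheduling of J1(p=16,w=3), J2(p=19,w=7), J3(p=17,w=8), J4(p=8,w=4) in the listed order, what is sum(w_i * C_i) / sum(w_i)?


Completion times:
  J1: C=16, w×C=3×16=48
  J2: C=35, w×C=7×35=245
  J3: C=52, w×C=8×52=416
  J4: C=60, w×C=4×60=240
Sum w×C = 949
Sum w = 22
Weighted avg = 949/22
= 43.14


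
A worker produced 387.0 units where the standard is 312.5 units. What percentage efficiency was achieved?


Efficiency = (actual / standard) × 100
= (387.0 / 312.5) × 100
= 123.8%


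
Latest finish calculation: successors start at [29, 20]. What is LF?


LF = min of all successor start times
Successors start at: [29, 20]
LF = min(29, 20)
= 20


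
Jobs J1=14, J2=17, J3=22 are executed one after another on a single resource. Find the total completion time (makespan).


Sequential makespan: sum all processing times
= 14 + 17 + 22
= 53 time units


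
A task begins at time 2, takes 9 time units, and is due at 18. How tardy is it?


Completion = start + processing = 2 + 9 = 11
Tardiness = max(0, C - d) = max(0, 11 - 18)
= max(0, -7)
= 0


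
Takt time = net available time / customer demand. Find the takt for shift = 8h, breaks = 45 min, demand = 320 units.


Available = 8×60 - 45 = 435 min
Takt time = 435 / 320
= 1.36 min/unit


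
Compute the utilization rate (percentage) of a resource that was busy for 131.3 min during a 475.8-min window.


Utilization = busy / total × 100
= 131.3 / 475.8 × 100
= 27.6%


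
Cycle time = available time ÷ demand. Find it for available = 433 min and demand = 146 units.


Cycle time = available time / demand
= 433 / 146
= 2.97 min/unit


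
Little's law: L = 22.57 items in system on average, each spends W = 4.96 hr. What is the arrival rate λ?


Little's law: L = λW → λ = L / W
= 22.57 / 4.96
= 4.55 per hour


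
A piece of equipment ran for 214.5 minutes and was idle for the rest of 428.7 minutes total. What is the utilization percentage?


Utilization = busy / total × 100
= 214.5 / 428.7 × 100
= 50.0%


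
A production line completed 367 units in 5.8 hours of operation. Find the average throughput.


Throughput = units / time
= 367 / 5.8
= 63.3 units/hour


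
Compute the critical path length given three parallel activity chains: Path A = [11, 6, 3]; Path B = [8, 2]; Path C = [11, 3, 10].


Path A: 11 + 6 + 3 = 20
Path B: 8 + 2 = 10
Path C: 11 + 3 + 10 = 24
Critical path = longest = max(20, 10, 24)
= 24 (Path C)


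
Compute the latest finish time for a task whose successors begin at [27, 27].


LF = min of all successor start times
Successors start at: [27, 27]
LF = min(27, 27)
= 27


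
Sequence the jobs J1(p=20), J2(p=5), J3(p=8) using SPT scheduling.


SPT: sort by shortest processing time
  J2: p=5
  J3: p=8
  J1: p=20
Order: J2 → J3 → J1


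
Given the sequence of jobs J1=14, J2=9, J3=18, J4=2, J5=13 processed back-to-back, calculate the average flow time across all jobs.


Completion times:
  J1: completes at 14
  J2: completes at 23
  J3: completes at 41
  J4: completes at 43
  J5: completes at 56
Sum = 177
Average = 177/5
= 35.40


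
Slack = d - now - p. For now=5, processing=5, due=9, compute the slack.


Slack = due - current_time - processing
= 9 - 5 - 5
= -1


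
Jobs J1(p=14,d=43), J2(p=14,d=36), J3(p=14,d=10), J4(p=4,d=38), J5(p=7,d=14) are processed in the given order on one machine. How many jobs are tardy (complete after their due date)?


Completion vs due date:
  J1: C=14, d=43 → on time
  J2: C=28, d=36 → on time
  J3: C=42, d=10 → TARDY
  J4: C=46, d=38 → TARDY
  J5: C=53, d=14 → TARDY
Tardy jobs: J3, J4, J5
Count = 3


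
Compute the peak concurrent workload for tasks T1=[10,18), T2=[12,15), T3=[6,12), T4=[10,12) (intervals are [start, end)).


Check each time point for overlaps:
  t=10: 3 tasks active (T1, T3, T4)
Max concurrent = 3


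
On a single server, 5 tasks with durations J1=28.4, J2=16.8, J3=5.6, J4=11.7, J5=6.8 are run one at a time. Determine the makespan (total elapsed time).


Sequential makespan: sum all processing times
= 28.4 + 16.8 + 5.6 + 11.7 + 6.8
= 69.3 time units


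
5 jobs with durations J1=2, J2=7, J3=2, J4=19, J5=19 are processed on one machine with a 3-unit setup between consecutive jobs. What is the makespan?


Makespan = Σ processing + (n-1) × setup
= (2 + 7 + 2 + 19 + 19) + (5-1)×3
= 49 + 12
= 61 time units


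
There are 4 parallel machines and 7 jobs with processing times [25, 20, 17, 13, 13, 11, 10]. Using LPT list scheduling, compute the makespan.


Jobs (LPT sorted): [25, 20, 17, 13, 13, 11, 10]
Machines: 4
  J=25 → Machine 1 (load: 0+25=25)
  J=20 → Machine 2 (load: 0+20=20)
  J=17 → Machine 3 (load: 0+17=17)
  J=13 → Machine 4 (load: 0+13=13)
  J=13 → Machine 4 (load: 13+13=26)
  J=11 → Machine 3 (load: 17+11=28)
  J=10 → Machine 2 (load: 20+10=30)
Machine loads: [25, 30, 28, 26]
Makespan = max = 30 time units


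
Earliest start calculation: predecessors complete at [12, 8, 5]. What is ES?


ES = max of all predecessor completion times
Predecessors: [12, 8, 5]
ES = max(12, 8, 5)
= 12


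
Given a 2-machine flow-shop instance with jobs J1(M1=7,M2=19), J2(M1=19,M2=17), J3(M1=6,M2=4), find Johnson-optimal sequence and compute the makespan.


Johnson's rule:
Group 1 (M1≤M2, sort by M1): ['J1']
Group 2 (M1>M2, sort desc M2): ['J2', 'J3']
Sequence: J1 → J2 → J3
Makespan calculation:
  J1: M1 done=7, M2 done=26
  J2: M1 done=26, M2 done=43
  J3: M1 done=32, M2 done=47
= Sequence: J1 → J2 → J3, Makespan: 47


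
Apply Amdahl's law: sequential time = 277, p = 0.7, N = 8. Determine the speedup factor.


Amdahl's law: T_p = T × ((1-p) + p/N)
= 277 × ((1-0.7) + 0.7/8)
= 277 × (0.30 + 0.0875)
= 277 × 0.3875
= 107.34
Speedup = 277/107.34
= 2.58×


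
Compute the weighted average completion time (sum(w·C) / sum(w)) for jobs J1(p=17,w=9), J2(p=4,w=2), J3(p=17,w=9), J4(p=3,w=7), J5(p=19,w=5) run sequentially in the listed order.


Completion times:
  J1: C=17, w×C=9×17=153
  J2: C=21, w×C=2×21=42
  J3: C=38, w×C=9×38=342
  J4: C=41, w×C=7×41=287
  J5: C=60, w×C=5×60=300
Sum w×C = 1124
Sum w = 32
Weighted avg = 1124/32
= 35.12


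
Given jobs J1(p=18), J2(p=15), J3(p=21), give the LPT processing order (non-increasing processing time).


LPT: sort by longest processing time first
  J3: p=21
  J1: p=18
  J2: p=15
Order: J3 → J1 → J2


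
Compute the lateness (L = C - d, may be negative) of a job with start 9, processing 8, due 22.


Completion = 9 + 8 = 17
Lateness = C - d = 17 - 22
= -5


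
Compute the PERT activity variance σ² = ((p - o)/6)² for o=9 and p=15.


σ² = ((p - o) / 6)² = (p - o)² / 36
= (15 - 9)² / 36
= 6² / 36
= 36 / 36
= 1.0000


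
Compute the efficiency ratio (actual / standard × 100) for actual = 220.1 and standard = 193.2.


Efficiency = (actual / standard) × 100
= (220.1 / 193.2) × 100
= 113.9%


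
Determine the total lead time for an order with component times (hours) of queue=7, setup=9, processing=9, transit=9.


Lead time = queue + setup + processing + transit
= 7 + 9 + 9 + 9
= 34 hours


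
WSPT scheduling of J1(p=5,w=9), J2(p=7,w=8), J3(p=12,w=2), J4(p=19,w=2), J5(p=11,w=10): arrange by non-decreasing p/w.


WSPT (Smith's rule): sort by p/w ascending
  J1: p/w = 5/9 = 0.556
  J2: p/w = 7/8 = 0.875
  J5: p/w = 11/10 = 1.100
  J3: p/w = 12/2 = 6.000
  J4: p/w = 19/2 = 9.500
Order: J1 → J2 → J5 → J3 → J4


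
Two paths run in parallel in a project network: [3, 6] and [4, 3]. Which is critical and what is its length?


Path A: 3 + 6 = 9
Path B: 4 + 3 = 7
Critical path = longest = max(9, 7)
= 9 (Path A)


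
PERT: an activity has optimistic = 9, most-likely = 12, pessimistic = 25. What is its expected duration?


te = (o + 4m + p) / 6
= (9 + 4×12 + 25) / 6
= (9 + 48 + 25) / 6
= 82 / 6
= 13.67


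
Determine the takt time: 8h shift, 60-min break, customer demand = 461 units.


Available = 8×60 - 60 = 420 min
Takt time = 420 / 461
= 0.91 min/unit


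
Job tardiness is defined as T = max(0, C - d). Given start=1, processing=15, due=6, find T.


Completion = start + processing = 1 + 15 = 16
Tardiness = max(0, C - d) = max(0, 16 - 6)
= max(0, 10)
= 10


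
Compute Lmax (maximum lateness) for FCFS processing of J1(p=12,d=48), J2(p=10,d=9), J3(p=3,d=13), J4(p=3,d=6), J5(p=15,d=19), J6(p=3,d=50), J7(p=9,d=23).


Lateness per job (L = C - d):
  J1: C=12, d=48, L=-36
  J2: C=22, d=9, L=13
  J3: C=25, d=13, L=12
  J4: C=28, d=6, L=22
  J5: C=43, d=19, L=24
  J6: C=46, d=50, L=-4
  J7: C=55, d=23, L=32
Lmax = max(-36, 13, 12, 22, 24, -4, 32)
= 32


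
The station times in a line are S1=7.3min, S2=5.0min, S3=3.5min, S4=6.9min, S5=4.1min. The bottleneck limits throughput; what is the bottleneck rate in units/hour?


Bottleneck = longest station time
Station times: [7.3, 5.0, 3.5, 6.9, 4.1]
Max = 7.3 min
Rate = 60 / 7.3
= 8.22 units/hour (bottleneck: 7.3min)


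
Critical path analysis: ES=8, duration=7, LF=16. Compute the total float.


EF = ES + duration = 8 + 7 = 15
LS = LF - duration = 16 - 7 = 9
Total Float = LF - EF = 16 - 15
(or LS - ES = 9 - 8)
= 1


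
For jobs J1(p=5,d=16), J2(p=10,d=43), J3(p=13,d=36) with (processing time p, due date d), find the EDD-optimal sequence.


EDD: sort by earliest due date
  J1: d=16, p=5
  J3: d=36, p=13
  J2: d=43, p=10
Order: J1 → J3 → J2


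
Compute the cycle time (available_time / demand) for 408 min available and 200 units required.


Cycle time = available time / demand
= 408 / 200
= 2.04 min/unit


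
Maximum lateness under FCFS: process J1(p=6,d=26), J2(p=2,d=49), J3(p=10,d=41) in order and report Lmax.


Lateness per job (L = C - d):
  J1: C=6, d=26, L=-20
  J2: C=8, d=49, L=-41
  J3: C=18, d=41, L=-23
Lmax = max(-20, -41, -23)
= -20


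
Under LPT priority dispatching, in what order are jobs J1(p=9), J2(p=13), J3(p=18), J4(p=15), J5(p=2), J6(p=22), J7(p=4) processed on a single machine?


LPT: sort by longest processing time first
  J6: p=22
  J3: p=18
  J4: p=15
  J2: p=13
  J1: p=9
  J7: p=4
  J5: p=2
Order: J6 → J3 → J4 → J2 → J1 → J7 → J5


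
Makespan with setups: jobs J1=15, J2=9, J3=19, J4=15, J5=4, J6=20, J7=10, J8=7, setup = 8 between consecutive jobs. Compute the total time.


Makespan = Σ processing + (n-1) × setup
= (15 + 9 + 19 + 15 + 4 + 20 + 10 + 7) + (8-1)×8
= 99 + 56
= 155 time units


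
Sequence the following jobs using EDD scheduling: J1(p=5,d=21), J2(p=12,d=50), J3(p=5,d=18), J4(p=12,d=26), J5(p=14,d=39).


EDD: sort by earliest due date
  J3: d=18, p=5
  J1: d=21, p=5
  J4: d=26, p=12
  J5: d=39, p=14
  J2: d=50, p=12
Order: J3 → J1 → J4 → J5 → J2


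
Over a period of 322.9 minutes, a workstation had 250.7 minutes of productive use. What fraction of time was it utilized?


Utilization = busy / total × 100
= 250.7 / 322.9 × 100
= 77.6%


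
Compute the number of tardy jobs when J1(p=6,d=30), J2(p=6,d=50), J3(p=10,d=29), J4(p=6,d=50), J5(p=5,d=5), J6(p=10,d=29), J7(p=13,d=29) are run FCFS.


Completion vs due date:
  J1: C=6, d=30 → on time
  J2: C=12, d=50 → on time
  J3: C=22, d=29 → on time
  J4: C=28, d=50 → on time
  J5: C=33, d=5 → TARDY
  J6: C=43, d=29 → TARDY
  J7: C=56, d=29 → TARDY
Tardy jobs: J5, J6, J7
Count = 3


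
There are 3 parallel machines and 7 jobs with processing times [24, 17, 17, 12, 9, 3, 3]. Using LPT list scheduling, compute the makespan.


Jobs (LPT sorted): [24, 17, 17, 12, 9, 3, 3]
Machines: 3
  J=24 → Machine 1 (load: 0+24=24)
  J=17 → Machine 2 (load: 0+17=17)
  J=17 → Machine 3 (load: 0+17=17)
  J=12 → Machine 2 (load: 17+12=29)
  J=9 → Machine 3 (load: 17+9=26)
  J=3 → Machine 1 (load: 24+3=27)
  J=3 → Machine 3 (load: 26+3=29)
Machine loads: [27, 29, 29]
Makespan = max = 29 time units


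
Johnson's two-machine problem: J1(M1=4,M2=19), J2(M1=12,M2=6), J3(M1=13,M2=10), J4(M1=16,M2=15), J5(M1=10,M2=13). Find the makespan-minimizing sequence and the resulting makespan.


Johnson's rule:
Group 1 (M1≤M2, sort by M1): ['J1', 'J5']
Group 2 (M1>M2, sort desc M2): ['J4', 'J3', 'J2']
Sequence: J1 → J5 → J4 → J3 → J2
Makespan calculation:
  J1: M1 done=4, M2 done=23
  J5: M1 done=14, M2 done=36
  J4: M1 done=30, M2 done=51
  J3: M1 done=43, M2 done=61
  J2: M1 done=55, M2 done=67
= Sequence: J1 → J5 → J4 → J3 → J2, Makespan: 67


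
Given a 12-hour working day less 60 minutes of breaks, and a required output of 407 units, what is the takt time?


Available = 12×60 - 60 = 660 min
Takt time = 660 / 407
= 1.62 min/unit


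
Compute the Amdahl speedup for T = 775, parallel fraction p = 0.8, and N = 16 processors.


Amdahl's law: T_p = T × ((1-p) + p/N)
= 775 × ((1-0.8) + 0.8/16)
= 775 × (0.20 + 0.0500)
= 775 × 0.2500
= 193.75
Speedup = 775/193.75
= 4.00×


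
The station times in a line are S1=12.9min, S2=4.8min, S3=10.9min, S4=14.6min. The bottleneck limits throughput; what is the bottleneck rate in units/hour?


Bottleneck = longest station time
Station times: [12.9, 4.8, 10.9, 14.6]
Max = 14.6 min
Rate = 60 / 14.6
= 4.11 units/hour (bottleneck: 14.6min)


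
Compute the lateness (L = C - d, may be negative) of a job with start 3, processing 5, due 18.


Completion = 3 + 5 = 8
Lateness = C - d = 8 - 18
= -10


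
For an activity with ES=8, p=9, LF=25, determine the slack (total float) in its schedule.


EF = ES + duration = 8 + 9 = 17
LS = LF - duration = 25 - 9 = 16
Total Float = LF - EF = 25 - 17
(or LS - ES = 16 - 8)
= 8


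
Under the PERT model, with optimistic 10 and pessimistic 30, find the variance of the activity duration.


σ² = ((p - o) / 6)² = (p - o)² / 36
= (30 - 10)² / 36
= 20² / 36
= 400 / 36
= 11.1111


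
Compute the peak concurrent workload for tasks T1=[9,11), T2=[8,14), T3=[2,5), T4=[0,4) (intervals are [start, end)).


Check each time point for overlaps:
  t=2: 2 tasks active (T3, T4)
Max concurrent = 2


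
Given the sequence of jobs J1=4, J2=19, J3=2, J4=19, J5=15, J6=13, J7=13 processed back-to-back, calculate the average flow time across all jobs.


Completion times:
  J1: completes at 4
  J2: completes at 23
  J3: completes at 25
  J4: completes at 44
  J5: completes at 59
  J6: completes at 72
  J7: completes at 85
Sum = 312
Average = 312/7
= 44.57


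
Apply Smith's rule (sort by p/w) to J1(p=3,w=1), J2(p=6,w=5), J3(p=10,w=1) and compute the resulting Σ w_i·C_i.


WSPT order (by p/w): J2 → J1 → J3
  J2: C=6, w·C=5×6=30
  J1: C=9, w·C=1×9=9
  J3: C=19, w·C=1×19=19
Σ w·C = 58
= 58


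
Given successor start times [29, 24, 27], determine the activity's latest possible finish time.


LF = min of all successor start times
Successors start at: [29, 24, 27]
LF = min(29, 24, 27)
= 24


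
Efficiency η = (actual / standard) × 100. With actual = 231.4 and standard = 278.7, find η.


Efficiency = (actual / standard) × 100
= (231.4 / 278.7) × 100
= 83.0%


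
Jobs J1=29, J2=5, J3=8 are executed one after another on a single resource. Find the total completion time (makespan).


Sequential makespan: sum all processing times
= 29 + 5 + 8
= 42 time units


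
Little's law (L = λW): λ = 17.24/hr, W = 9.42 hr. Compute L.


Little's law: L = λ × W
= 17.24 × 9.42
= 162.40


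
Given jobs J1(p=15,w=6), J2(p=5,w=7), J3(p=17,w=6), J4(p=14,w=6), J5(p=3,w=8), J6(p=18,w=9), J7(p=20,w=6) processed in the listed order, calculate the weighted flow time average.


Completion times:
  J1: C=15, w×C=6×15=90
  J2: C=20, w×C=7×20=140
  J3: C=37, w×C=6×37=222
  J4: C=51, w×C=6×51=306
  J5: C=54, w×C=8×54=432
  J6: C=72, w×C=9×72=648
  J7: C=92, w×C=6×92=552
Sum w×C = 2390
Sum w = 48
Weighted avg = 2390/48
= 49.79


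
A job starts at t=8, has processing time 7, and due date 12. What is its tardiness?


Completion = start + processing = 8 + 7 = 15
Tardiness = max(0, C - d) = max(0, 15 - 12)
= max(0, 3)
= 3


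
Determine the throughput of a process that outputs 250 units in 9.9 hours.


Throughput = units / time
= 250 / 9.9
= 25.3 units/hour


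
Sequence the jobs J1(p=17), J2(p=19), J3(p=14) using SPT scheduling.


SPT: sort by shortest processing time
  J3: p=14
  J1: p=17
  J2: p=19
Order: J3 → J1 → J2


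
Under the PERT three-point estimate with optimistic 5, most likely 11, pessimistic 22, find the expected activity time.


te = (o + 4m + p) / 6
= (5 + 4×11 + 22) / 6
= (5 + 44 + 22) / 6
= 71 / 6
= 11.83


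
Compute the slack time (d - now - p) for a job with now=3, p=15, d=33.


Slack = due - current_time - processing
= 33 - 3 - 15
= 15


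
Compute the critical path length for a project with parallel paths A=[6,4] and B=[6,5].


Path A: 6 + 4 = 10
Path B: 6 + 5 = 11
Critical path = longest = max(10, 11)
= 11 (Path B)


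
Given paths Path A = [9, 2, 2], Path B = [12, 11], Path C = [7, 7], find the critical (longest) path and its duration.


Path A: 9 + 2 + 2 = 13
Path B: 12 + 11 = 23
Path C: 7 + 7 = 14
Critical path = longest = max(13, 23, 14)
= 23 (Path B)


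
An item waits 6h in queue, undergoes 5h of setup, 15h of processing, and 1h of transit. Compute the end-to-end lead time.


Lead time = queue + setup + processing + transit
= 6 + 5 + 15 + 1
= 27 hours


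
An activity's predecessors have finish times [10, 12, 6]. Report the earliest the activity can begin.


ES = max of all predecessor completion times
Predecessors: [10, 12, 6]
ES = max(10, 12, 6)
= 12


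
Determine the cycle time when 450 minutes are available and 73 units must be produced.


Cycle time = available time / demand
= 450 / 73
= 6.16 min/unit


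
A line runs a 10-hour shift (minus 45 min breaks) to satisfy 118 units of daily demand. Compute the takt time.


Available = 10×60 - 45 = 555 min
Takt time = 555 / 118
= 4.70 min/unit


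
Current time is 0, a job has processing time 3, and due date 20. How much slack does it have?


Slack = due - current_time - processing
= 20 - 0 - 3
= 17


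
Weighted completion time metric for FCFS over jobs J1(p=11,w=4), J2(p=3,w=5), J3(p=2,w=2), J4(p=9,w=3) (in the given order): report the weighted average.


Completion times:
  J1: C=11, w×C=4×11=44
  J2: C=14, w×C=5×14=70
  J3: C=16, w×C=2×16=32
  J4: C=25, w×C=3×25=75
Sum w×C = 221
Sum w = 14
Weighted avg = 221/14
= 15.79


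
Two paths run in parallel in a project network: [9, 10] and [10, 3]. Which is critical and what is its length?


Path A: 9 + 10 = 19
Path B: 10 + 3 = 13
Critical path = longest = max(19, 13)
= 19 (Path A)


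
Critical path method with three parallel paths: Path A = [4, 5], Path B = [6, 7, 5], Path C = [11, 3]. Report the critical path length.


Path A: 4 + 5 = 9
Path B: 6 + 7 + 5 = 18
Path C: 11 + 3 = 14
Critical path = longest = max(9, 18, 14)
= 18 (Path B)


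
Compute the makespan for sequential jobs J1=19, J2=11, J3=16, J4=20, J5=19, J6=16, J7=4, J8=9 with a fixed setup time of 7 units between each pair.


Makespan = Σ processing + (n-1) × setup
= (19 + 11 + 16 + 20 + 19 + 16 + 4 + 9) + (8-1)×7
= 114 + 49
= 163 time units


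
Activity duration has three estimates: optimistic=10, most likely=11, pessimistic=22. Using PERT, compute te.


te = (o + 4m + p) / 6
= (10 + 4×11 + 22) / 6
= (10 + 44 + 22) / 6
= 76 / 6
= 12.67


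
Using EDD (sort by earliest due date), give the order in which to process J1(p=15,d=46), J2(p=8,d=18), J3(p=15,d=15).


EDD: sort by earliest due date
  J3: d=15, p=15
  J2: d=18, p=8
  J1: d=46, p=15
Order: J3 → J2 → J1


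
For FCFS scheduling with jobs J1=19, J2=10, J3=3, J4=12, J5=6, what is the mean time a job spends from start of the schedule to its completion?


Completion times:
  J1: completes at 19
  J2: completes at 29
  J3: completes at 32
  J4: completes at 44
  J5: completes at 50
Sum = 174
Average = 174/5
= 34.80


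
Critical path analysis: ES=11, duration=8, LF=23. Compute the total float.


EF = ES + duration = 11 + 8 = 19
LS = LF - duration = 23 - 8 = 15
Total Float = LF - EF = 23 - 19
(or LS - ES = 15 - 11)
= 4


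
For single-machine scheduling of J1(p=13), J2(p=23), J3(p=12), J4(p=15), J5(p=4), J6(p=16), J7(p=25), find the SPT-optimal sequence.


SPT: sort by shortest processing time
  J5: p=4
  J3: p=12
  J1: p=13
  J4: p=15
  J6: p=16
  J2: p=23
  J7: p=25
Order: J5 → J3 → J1 → J4 → J6 → J2 → J7


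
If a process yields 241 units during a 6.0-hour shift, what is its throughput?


Throughput = units / time
= 241 / 6.0
= 40.2 units/hour


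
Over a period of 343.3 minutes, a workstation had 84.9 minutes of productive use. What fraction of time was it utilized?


Utilization = busy / total × 100
= 84.9 / 343.3 × 100
= 24.7%


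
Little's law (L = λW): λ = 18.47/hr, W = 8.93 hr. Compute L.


Little's law: L = λ × W
= 18.47 × 8.93
= 164.94


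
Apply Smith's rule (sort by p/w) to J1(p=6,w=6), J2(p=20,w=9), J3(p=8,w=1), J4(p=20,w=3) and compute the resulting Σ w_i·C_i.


WSPT order (by p/w): J1 → J2 → J4 → J3
  J1: C=6, w·C=6×6=36
  J2: C=26, w·C=9×26=234
  J4: C=46, w·C=3×46=138
  J3: C=54, w·C=1×54=54
Σ w·C = 462
= 462


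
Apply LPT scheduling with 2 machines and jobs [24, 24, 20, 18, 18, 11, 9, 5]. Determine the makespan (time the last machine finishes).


Jobs (LPT sorted): [24, 24, 20, 18, 18, 11, 9, 5]
Machines: 2
  J=24 → Machine 1 (load: 0+24=24)
  J=24 → Machine 2 (load: 0+24=24)
  J=20 → Machine 1 (load: 24+20=44)
  J=18 → Machine 2 (load: 24+18=42)
  J=18 → Machine 2 (load: 42+18=60)
  J=11 → Machine 1 (load: 44+11=55)
  J=9 → Machine 1 (load: 55+9=64)
  J=5 → Machine 2 (load: 60+5=65)
Machine loads: [64, 65]
Makespan = max = 65 time units


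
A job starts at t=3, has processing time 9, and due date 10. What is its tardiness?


Completion = start + processing = 3 + 9 = 12
Tardiness = max(0, C - d) = max(0, 12 - 10)
= max(0, 2)
= 2


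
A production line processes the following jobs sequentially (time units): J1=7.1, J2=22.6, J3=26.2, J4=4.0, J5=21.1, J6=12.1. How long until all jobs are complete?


Sequential makespan: sum all processing times
= 7.1 + 22.6 + 26.2 + 4.0 + 21.1 + 12.1
= 93.1 time units


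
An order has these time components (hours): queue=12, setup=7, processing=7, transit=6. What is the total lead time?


Lead time = queue + setup + processing + transit
= 12 + 7 + 7 + 6
= 32 hours


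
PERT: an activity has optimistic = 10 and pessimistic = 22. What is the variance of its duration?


σ² = ((p - o) / 6)² = (p - o)² / 36
= (22 - 10)² / 36
= 12² / 36
= 144 / 36
= 4.0000


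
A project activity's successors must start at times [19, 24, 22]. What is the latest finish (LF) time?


LF = min of all successor start times
Successors start at: [19, 24, 22]
LF = min(19, 24, 22)
= 19


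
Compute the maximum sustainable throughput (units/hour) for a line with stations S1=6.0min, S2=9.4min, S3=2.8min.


Bottleneck = longest station time
Station times: [6.0, 9.4, 2.8]
Max = 9.4 min
Rate = 60 / 9.4
= 6.38 units/hour (bottleneck: 9.4min)


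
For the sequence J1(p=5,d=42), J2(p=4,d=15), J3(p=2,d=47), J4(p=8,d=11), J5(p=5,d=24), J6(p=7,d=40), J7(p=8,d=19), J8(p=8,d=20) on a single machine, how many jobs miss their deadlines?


Completion vs due date:
  J1: C=5, d=42 → on time
  J2: C=9, d=15 → on time
  J3: C=11, d=47 → on time
  J4: C=19, d=11 → TARDY
  J5: C=24, d=24 → on time
  J6: C=31, d=40 → on time
  J7: C=39, d=19 → TARDY
  J8: C=47, d=20 → TARDY
Tardy jobs: J4, J7, J8
Count = 3


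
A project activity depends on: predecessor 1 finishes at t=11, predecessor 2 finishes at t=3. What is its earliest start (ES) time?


ES = max of all predecessor completion times
Predecessors: [11, 3]
ES = max(11, 3)
= 11


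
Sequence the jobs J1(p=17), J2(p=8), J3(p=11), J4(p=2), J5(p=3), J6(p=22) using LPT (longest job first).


LPT: sort by longest processing time first
  J6: p=22
  J1: p=17
  J3: p=11
  J2: p=8
  J5: p=3
  J4: p=2
Order: J6 → J1 → J3 → J2 → J5 → J4


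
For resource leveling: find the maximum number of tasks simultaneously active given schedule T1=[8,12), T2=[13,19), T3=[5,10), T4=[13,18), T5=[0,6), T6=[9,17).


Check each time point for overlaps:
  t=9: 3 tasks active (T1, T3, T6)
Max concurrent = 3


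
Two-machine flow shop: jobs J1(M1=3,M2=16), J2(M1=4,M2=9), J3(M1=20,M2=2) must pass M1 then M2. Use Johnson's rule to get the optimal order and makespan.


Johnson's rule:
Group 1 (M1≤M2, sort by M1): ['J1', 'J2']
Group 2 (M1>M2, sort desc M2): ['J3']
Sequence: J1 → J2 → J3
Makespan calculation:
  J1: M1 done=3, M2 done=19
  J2: M1 done=7, M2 done=28
  J3: M1 done=27, M2 done=30
= Sequence: J1 → J2 → J3, Makespan: 30


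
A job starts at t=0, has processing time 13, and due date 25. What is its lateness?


Completion = 0 + 13 = 13
Lateness = C - d = 13 - 25
= -12


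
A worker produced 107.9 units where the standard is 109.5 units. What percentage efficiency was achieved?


Efficiency = (actual / standard) × 100
= (107.9 / 109.5) × 100
= 98.5%


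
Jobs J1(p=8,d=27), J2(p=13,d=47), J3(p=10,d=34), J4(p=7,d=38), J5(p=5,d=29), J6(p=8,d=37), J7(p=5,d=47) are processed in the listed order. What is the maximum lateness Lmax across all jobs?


Lateness per job (L = C - d):
  J1: C=8, d=27, L=-19
  J2: C=21, d=47, L=-26
  J3: C=31, d=34, L=-3
  J4: C=38, d=38, L=0
  J5: C=43, d=29, L=14
  J6: C=51, d=37, L=14
  J7: C=56, d=47, L=9
Lmax = max(-19, -26, -3, 0, 14, 14, 9)
= 14


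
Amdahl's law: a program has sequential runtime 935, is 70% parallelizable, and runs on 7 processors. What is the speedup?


Amdahl's law: T_p = T × ((1-p) + p/N)
= 935 × ((1-0.7) + 0.7/7)
= 935 × (0.30 + 0.1000)
= 935 × 0.4000
= 374.00
Speedup = 935/374.00
= 2.50×


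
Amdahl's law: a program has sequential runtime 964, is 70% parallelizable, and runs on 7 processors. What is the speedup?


Amdahl's law: T_p = T × ((1-p) + p/N)
= 964 × ((1-0.7) + 0.7/7)
= 964 × (0.30 + 0.1000)
= 964 × 0.4000
= 385.60
Speedup = 964/385.60
= 2.50×
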